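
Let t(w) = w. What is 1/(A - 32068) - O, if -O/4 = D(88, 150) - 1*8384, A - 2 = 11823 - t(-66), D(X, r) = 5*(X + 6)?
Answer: -638723113/20177 ≈ -31656.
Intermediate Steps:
D(X, r) = 30 + 5*X (D(X, r) = 5*(6 + X) = 30 + 5*X)
A = 11891 (A = 2 + (11823 - 1*(-66)) = 2 + (11823 + 66) = 2 + 11889 = 11891)
O = 31656 (O = -4*((30 + 5*88) - 1*8384) = -4*((30 + 440) - 8384) = -4*(470 - 8384) = -4*(-7914) = 31656)
1/(A - 32068) - O = 1/(11891 - 32068) - 1*31656 = 1/(-20177) - 31656 = -1/20177 - 31656 = -638723113/20177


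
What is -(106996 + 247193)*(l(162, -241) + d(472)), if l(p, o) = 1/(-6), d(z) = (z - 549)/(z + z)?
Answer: 82998289/944 ≈ 87922.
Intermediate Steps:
d(z) = (-549 + z)/(2*z) (d(z) = (-549 + z)/((2*z)) = (-549 + z)*(1/(2*z)) = (-549 + z)/(2*z))
l(p, o) = -1/6
-(106996 + 247193)*(l(162, -241) + d(472)) = -(106996 + 247193)*(-1/6 + (1/2)*(-549 + 472)/472) = -354189*(-1/6 + (1/2)*(1/472)*(-77)) = -354189*(-1/6 - 77/944) = -354189*(-703)/2832 = -1*(-82998289/944) = 82998289/944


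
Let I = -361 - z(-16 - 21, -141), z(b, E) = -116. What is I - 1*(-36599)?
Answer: 36354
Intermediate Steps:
I = -245 (I = -361 - 1*(-116) = -361 + 116 = -245)
I - 1*(-36599) = -245 - 1*(-36599) = -245 + 36599 = 36354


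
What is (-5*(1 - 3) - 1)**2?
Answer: 81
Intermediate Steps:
(-5*(1 - 3) - 1)**2 = (-5*(-2) - 1)**2 = (10 - 1)**2 = 9**2 = 81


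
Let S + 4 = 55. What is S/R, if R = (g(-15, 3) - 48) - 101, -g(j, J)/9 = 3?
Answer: -51/176 ≈ -0.28977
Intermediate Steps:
S = 51 (S = -4 + 55 = 51)
g(j, J) = -27 (g(j, J) = -9*3 = -27)
R = -176 (R = (-27 - 48) - 101 = -75 - 101 = -176)
S/R = 51/(-176) = 51*(-1/176) = -51/176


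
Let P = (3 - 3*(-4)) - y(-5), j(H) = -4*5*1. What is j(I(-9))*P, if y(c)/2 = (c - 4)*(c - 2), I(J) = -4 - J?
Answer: 2220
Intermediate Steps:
j(H) = -20 (j(H) = -20*1 = -20)
y(c) = 2*(-4 + c)*(-2 + c) (y(c) = 2*((c - 4)*(c - 2)) = 2*((-4 + c)*(-2 + c)) = 2*(-4 + c)*(-2 + c))
P = -111 (P = (3 - 3*(-4)) - (16 - 12*(-5) + 2*(-5)²) = (3 + 12) - (16 + 60 + 2*25) = 15 - (16 + 60 + 50) = 15 - 1*126 = 15 - 126 = -111)
j(I(-9))*P = -20*(-111) = 2220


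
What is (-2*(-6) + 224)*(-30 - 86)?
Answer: -27376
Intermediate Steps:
(-2*(-6) + 224)*(-30 - 86) = (12 + 224)*(-116) = 236*(-116) = -27376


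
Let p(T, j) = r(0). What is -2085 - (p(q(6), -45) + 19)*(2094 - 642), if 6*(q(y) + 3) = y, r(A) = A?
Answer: -29673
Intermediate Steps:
q(y) = -3 + y/6
p(T, j) = 0
-2085 - (p(q(6), -45) + 19)*(2094 - 642) = -2085 - (0 + 19)*(2094 - 642) = -2085 - 19*1452 = -2085 - 1*27588 = -2085 - 27588 = -29673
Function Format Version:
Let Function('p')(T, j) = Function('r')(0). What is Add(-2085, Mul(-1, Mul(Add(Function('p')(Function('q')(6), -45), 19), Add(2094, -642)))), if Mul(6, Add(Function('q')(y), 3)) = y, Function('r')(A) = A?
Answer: -29673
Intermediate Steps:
Function('q')(y) = Add(-3, Mul(Rational(1, 6), y))
Function('p')(T, j) = 0
Add(-2085, Mul(-1, Mul(Add(Function('p')(Function('q')(6), -45), 19), Add(2094, -642)))) = Add(-2085, Mul(-1, Mul(Add(0, 19), Add(2094, -642)))) = Add(-2085, Mul(-1, Mul(19, 1452))) = Add(-2085, Mul(-1, 27588)) = Add(-2085, -27588) = -29673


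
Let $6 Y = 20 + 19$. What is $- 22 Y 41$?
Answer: $-5863$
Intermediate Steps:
$Y = \frac{13}{2}$ ($Y = \frac{20 + 19}{6} = \frac{1}{6} \cdot 39 = \frac{13}{2} \approx 6.5$)
$- 22 Y 41 = \left(-22\right) \frac{13}{2} \cdot 41 = \left(-143\right) 41 = -5863$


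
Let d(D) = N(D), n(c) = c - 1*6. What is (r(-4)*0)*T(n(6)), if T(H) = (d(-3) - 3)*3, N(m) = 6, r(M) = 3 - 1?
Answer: 0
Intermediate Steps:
r(M) = 2
n(c) = -6 + c (n(c) = c - 6 = -6 + c)
d(D) = 6
T(H) = 9 (T(H) = (6 - 3)*3 = 3*3 = 9)
(r(-4)*0)*T(n(6)) = (2*0)*9 = 0*9 = 0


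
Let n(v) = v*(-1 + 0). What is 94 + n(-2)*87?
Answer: 268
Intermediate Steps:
n(v) = -v (n(v) = v*(-1) = -v)
94 + n(-2)*87 = 94 - 1*(-2)*87 = 94 + 2*87 = 94 + 174 = 268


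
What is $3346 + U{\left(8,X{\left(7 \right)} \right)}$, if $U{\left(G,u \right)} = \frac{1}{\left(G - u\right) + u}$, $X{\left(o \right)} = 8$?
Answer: $\frac{26769}{8} \approx 3346.1$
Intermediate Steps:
$U{\left(G,u \right)} = \frac{1}{G}$
$3346 + U{\left(8,X{\left(7 \right)} \right)} = 3346 + \frac{1}{8} = \frac{26769}{8}$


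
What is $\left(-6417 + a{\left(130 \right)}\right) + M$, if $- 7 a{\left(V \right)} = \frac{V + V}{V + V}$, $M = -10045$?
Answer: $- \frac{115235}{7} \approx -16462.0$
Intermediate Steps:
$a{\left(V \right)} = - \frac{1}{7}$ ($a{\left(V \right)} = - \frac{\left(V + V\right) \frac{1}{V + V}}{7} = - \frac{2 V \frac{1}{2 V}}{7} = \left(- \frac{1}{7}\right) 1 = - \frac{1}{7}$)
$\left(-6417 + a{\left(130 \right)}\right) + M = \left(-6417 - \frac{1}{7}\right) - 10045 = - \frac{44920}{7} - 10045 = - \frac{115235}{7}$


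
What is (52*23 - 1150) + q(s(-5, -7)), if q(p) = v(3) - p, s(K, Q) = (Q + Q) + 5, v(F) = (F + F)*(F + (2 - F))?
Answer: 67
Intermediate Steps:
v(F) = 4*F (v(F) = (2*F)*2 = 4*F)
s(K, Q) = 5 + 2*Q (s(K, Q) = 2*Q + 5 = 5 + 2*Q)
q(p) = 12 - p (q(p) = 4*3 - p = 12 - p)
(52*23 - 1150) + q(s(-5, -7)) = (52*23 - 1150) + (12 - (5 + 2*(-7))) = (1196 - 1150) + (12 - (5 - 14)) = 46 + (12 - 1*(-9)) = 46 + (12 + 9) = 46 + 21 = 67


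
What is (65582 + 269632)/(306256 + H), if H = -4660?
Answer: 55869/50266 ≈ 1.1115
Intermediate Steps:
(65582 + 269632)/(306256 + H) = (65582 + 269632)/(306256 - 4660) = 335214/301596 = 335214*(1/301596) = 55869/50266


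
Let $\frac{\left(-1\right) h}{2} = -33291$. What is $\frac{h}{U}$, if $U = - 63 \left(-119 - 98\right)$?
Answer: $\frac{7398}{1519} \approx 4.8703$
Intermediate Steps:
$h = 66582$ ($h = \left(-2\right) \left(-33291\right) = 66582$)
$U = 13671$ ($U = \left(-63\right) \left(-217\right) = 13671$)
$\frac{h}{U} = \frac{66582}{13671} = 66582 \cdot \frac{1}{13671} = \frac{7398}{1519}$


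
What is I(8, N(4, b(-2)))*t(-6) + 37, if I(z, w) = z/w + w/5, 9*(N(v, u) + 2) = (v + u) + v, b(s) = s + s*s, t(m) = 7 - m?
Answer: -3704/45 ≈ -82.311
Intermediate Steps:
b(s) = s + s²
N(v, u) = -2 + u/9 + 2*v/9 (N(v, u) = -2 + ((v + u) + v)/9 = -2 + ((u + v) + v)/9 = -2 + (u + 2*v)/9 = -2 + (u/9 + 2*v/9) = -2 + u/9 + 2*v/9)
I(z, w) = w/5 + z/w (I(z, w) = z/w + w*(⅕) = z/w + w/5 = w/5 + z/w)
I(8, N(4, b(-2)))*t(-6) + 37 = ((-2 + (-2*(1 - 2))/9 + (2/9)*4)/5 + 8/(-2 + (-2*(1 - 2))/9 + (2/9)*4))*(7 - 1*(-6)) + 37 = ((-2 + (-2*(-1))/9 + 8/9)/5 + 8/(-2 + (-2*(-1))/9 + 8/9))*(7 + 6) + 37 = ((-2 + (⅑)*2 + 8/9)/5 + 8/(-2 + (⅑)*2 + 8/9))*13 + 37 = ((-2 + 2/9 + 8/9)/5 + 8/(-2 + 2/9 + 8/9))*13 + 37 = ((⅕)*(-8/9) + 8/(-8/9))*13 + 37 = (-8/45 + 8*(-9/8))*13 + 37 = (-8/45 - 9)*13 + 37 = -413/45*13 + 37 = -5369/45 + 37 = -3704/45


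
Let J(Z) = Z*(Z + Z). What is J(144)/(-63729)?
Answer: -4608/7081 ≈ -0.65076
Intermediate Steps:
J(Z) = 2*Z² (J(Z) = Z*(2*Z) = 2*Z²)
J(144)/(-63729) = (2*144²)/(-63729) = (2*20736)*(-1/63729) = 41472*(-1/63729) = -4608/7081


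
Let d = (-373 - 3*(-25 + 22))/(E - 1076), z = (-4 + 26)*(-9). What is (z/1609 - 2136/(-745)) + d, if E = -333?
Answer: 5070972046/1688975345 ≈ 3.0024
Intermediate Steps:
z = -198 (z = 22*(-9) = -198)
d = 364/1409 (d = (-373 - 3*(-25 + 22))/(-333 - 1076) = (-373 - 3*(-3))/(-1409) = (-373 + 9)*(-1/1409) = -364*(-1/1409) = 364/1409 ≈ 0.25834)
(z/1609 - 2136/(-745)) + d = (-198/1609 - 2136/(-745)) + 364/1409 = (-198*1/1609 - 2136*(-1/745)) + 364/1409 = (-198/1609 + 2136/745) + 364/1409 = 3289314/1198705 + 364/1409 = 5070972046/1688975345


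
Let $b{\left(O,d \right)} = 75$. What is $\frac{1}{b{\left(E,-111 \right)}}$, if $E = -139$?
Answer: $\frac{1}{75} \approx 0.013333$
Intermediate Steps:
$\frac{1}{b{\left(E,-111 \right)}} = \frac{1}{75}$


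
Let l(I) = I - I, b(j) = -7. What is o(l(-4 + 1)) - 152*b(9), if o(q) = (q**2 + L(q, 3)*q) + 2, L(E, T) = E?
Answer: 1066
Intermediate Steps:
l(I) = 0
o(q) = 2 + 2*q**2 (o(q) = (q**2 + q*q) + 2 = (q**2 + q**2) + 2 = 2*q**2 + 2 = 2 + 2*q**2)
o(l(-4 + 1)) - 152*b(9) = (2 + 2*0**2) - 152*(-7) = (2 + 2*0) + 1064 = (2 + 0) + 1064 = 2 + 1064 = 1066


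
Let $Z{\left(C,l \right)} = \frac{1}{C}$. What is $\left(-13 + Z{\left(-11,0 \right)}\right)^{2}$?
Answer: $\frac{20736}{121} \approx 171.37$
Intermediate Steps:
$\left(-13 + Z{\left(-11,0 \right)}\right)^{2} = \left(-13 + \frac{1}{-11}\right)^{2} = \left(-13 - \frac{1}{11}\right)^{2} = \left(- \frac{144}{11}\right)^{2} = \frac{20736}{121}$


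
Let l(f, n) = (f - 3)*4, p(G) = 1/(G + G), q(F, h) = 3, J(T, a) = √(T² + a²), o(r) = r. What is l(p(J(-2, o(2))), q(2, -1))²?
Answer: (24 - √2)²/4 ≈ 127.53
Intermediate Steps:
p(G) = 1/(2*G)
l(f, n) = -12 + 4*f (l(f, n) = (-3 + f)*4 = -12 + 4*f)
l(p(J(-2, o(2))), q(2, -1))² = (-12 + 4*(1/(2*(√((-2)² + 2²)))))² = (-12 + 4*(1/(2*(√(4 + 4)))))² = (-12 + 4*(1/(2*(√8))))² = (-12 + 4*(1/(2*((2*√2)))))² = (-12 + 4*((√2/4)/2))² = (-12 + 4*(√2/8))² = (-12 + √2/2)²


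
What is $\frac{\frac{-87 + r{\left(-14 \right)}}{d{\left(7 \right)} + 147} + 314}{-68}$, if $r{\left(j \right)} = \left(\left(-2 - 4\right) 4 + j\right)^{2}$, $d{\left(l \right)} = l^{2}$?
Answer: $- \frac{62901}{13328} \approx -4.7195$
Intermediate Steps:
$r{\left(j \right)} = \left(-24 + j\right)^{2}$ ($r{\left(j \right)} = \left(\left(-6\right) 4 + j\right)^{2} = \left(-24 + j\right)^{2}$)
$\frac{\frac{-87 + r{\left(-14 \right)}}{d{\left(7 \right)} + 147} + 314}{-68} = \frac{\frac{-87 + \left(-24 - 14\right)^{2}}{7^{2} + 147} + 314}{-68} = \left(\frac{-87 + \left(-38\right)^{2}}{49 + 147} + 314\right) \left(- \frac{1}{68}\right) = \left(\frac{-87 + 1444}{196} + 314\right) \left(- \frac{1}{68}\right) = \left(1357 \cdot \frac{1}{196} + 314\right) \left(- \frac{1}{68}\right) = \left(\frac{1357}{196} + 314\right) \left(- \frac{1}{68}\right) = \frac{62901}{196} \left(- \frac{1}{68}\right) = - \frac{62901}{13328}$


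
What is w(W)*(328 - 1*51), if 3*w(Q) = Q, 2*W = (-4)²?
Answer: 2216/3 ≈ 738.67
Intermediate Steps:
W = 8 (W = (½)*(-4)² = (½)*16 = 8)
w(Q) = Q/3
w(W)*(328 - 1*51) = ((⅓)*8)*(328 - 1*51) = 8*(328 - 51)/3 = (8/3)*277 = 2216/3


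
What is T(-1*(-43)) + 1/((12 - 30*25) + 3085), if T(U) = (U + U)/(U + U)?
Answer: 2348/2347 ≈ 1.0004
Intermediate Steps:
T(U) = 1 (T(U) = (2*U)/((2*U)) = (2*U)*(1/(2*U)) = 1)
T(-1*(-43)) + 1/((12 - 30*25) + 3085) = 1 + 1/((12 - 30*25) + 3085) = 1 + 1/((12 - 750) + 3085) = 1 + 1/(-738 + 3085) = 1 + 1/2347 = 2348/2347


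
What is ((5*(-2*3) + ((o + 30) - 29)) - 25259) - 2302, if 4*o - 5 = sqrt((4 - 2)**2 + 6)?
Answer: -110355/4 + sqrt(10)/4 ≈ -27588.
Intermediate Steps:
o = 5/4 + sqrt(10)/4 (o = 5/4 + sqrt((4 - 2)**2 + 6)/4 = 5/4 + sqrt(2**2 + 6)/4 = 5/4 + sqrt(4 + 6)/4 = 5/4 + sqrt(10)/4 ≈ 2.0406)
((5*(-2*3) + ((o + 30) - 29)) - 25259) - 2302 = ((5*(-2*3) + (((5/4 + sqrt(10)/4) + 30) - 29)) - 25259) - 2302 = ((5*(-6) + ((125/4 + sqrt(10)/4) - 29)) - 25259) - 2302 = ((-30 + (9/4 + sqrt(10)/4)) - 25259) - 2302 = ((-111/4 + sqrt(10)/4) - 25259) - 2302 = (-101147/4 + sqrt(10)/4) - 2302 = -110355/4 + sqrt(10)/4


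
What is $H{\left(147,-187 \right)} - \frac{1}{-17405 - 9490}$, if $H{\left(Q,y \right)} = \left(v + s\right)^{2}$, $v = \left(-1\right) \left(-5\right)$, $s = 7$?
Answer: $\frac{3872881}{26895} \approx 144.0$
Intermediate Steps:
$v = 5$
$H{\left(Q,y \right)} = 144$ ($H{\left(Q,y \right)} = \left(5 + 7\right)^{2} = 12^{2} = 144$)
$H{\left(147,-187 \right)} - \frac{1}{-17405 - 9490} = 144 - \frac{1}{-17405 - 9490} = 144 - \frac{1}{-26895} = 144 - - \frac{1}{26895} = 144 + \frac{1}{26895} = \frac{3872881}{26895}$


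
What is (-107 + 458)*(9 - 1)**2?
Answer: 22464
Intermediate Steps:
(-107 + 458)*(9 - 1)**2 = 351*8**2 = 351*64 = 22464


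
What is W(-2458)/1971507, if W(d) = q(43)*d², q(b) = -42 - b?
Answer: -30208820/115971 ≈ -260.49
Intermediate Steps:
W(d) = -85*d² (W(d) = (-42 - 1*43)*d² = (-42 - 43)*d² = -85*d²)
W(-2458)/1971507 = -85*(-2458)²/1971507 = -85*6041764*(1/1971507) = -513549940*1/1971507 = -30208820/115971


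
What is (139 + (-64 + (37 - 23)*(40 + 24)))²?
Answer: 942841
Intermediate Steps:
(139 + (-64 + (37 - 23)*(40 + 24)))² = (139 + (-64 + 14*64))² = (139 + (-64 + 896))² = (139 + 832)² = 971² = 942841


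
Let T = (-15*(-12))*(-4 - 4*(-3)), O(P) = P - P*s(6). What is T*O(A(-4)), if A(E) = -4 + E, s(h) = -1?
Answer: -23040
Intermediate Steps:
O(P) = 2*P (O(P) = P - P*(-1) = P - (-1)*P = P + P = 2*P)
T = 1440 (T = 180*(-4 + 12) = 180*8 = 1440)
T*O(A(-4)) = 1440*(2*(-4 - 4)) = 1440*(2*(-8)) = 1440*(-16) = -23040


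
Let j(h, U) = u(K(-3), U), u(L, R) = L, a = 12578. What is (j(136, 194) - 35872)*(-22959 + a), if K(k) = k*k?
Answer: 372293803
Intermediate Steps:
K(k) = k**2
j(h, U) = 9 (j(h, U) = (-3)**2 = 9)
(j(136, 194) - 35872)*(-22959 + a) = (9 - 35872)*(-22959 + 12578) = -35863*(-10381) = 372293803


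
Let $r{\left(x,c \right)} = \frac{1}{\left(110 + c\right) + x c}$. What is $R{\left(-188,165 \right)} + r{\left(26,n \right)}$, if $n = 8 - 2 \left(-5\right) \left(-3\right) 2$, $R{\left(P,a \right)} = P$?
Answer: $- \frac{243273}{1294} \approx -188.0$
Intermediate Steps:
$n = -52$ ($n = 8 - 2 \cdot 15 \cdot 2 = 8 - 60 = -52$)
$r{\left(x,c \right)} = \frac{1}{110 + c + c x}$ ($r{\left(x,c \right)} = \frac{1}{\left(110 + c\right) + c x} = \frac{1}{110 + c + c x}$)
$R{\left(-188,165 \right)} + r{\left(26,n \right)} = -188 + \frac{1}{110 - 52 - 1352} = -188 + \frac{1}{-1294} = -188 - \frac{1}{1294} = - \frac{243273}{1294}$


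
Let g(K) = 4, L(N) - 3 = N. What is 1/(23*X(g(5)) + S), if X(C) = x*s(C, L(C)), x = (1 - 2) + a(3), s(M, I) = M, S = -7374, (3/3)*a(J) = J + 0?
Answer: -1/7190 ≈ -0.00013908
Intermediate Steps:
L(N) = 3 + N
a(J) = J (a(J) = J + 0 = J)
x = 2 (x = (1 - 2) + 3 = -1 + 3 = 2)
X(C) = 2*C
1/(23*X(g(5)) + S) = 1/(23*(2*4) - 7374) = 1/(23*8 - 7374) = 1/(184 - 7374) = 1/(-7190) = -1/7190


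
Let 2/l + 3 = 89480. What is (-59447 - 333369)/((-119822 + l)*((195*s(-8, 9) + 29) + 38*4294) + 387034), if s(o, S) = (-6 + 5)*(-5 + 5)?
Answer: 17573998616/874847193643137 ≈ 2.0088e-5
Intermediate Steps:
l = 2/89477 (l = 2/(-3 + 89480) = 2/89477 ≈ 2.2352e-5)
s(o, S) = 0 (s(o, S) = -1*0 = 0)
(-59447 - 333369)/((-119822 + l)*((195*s(-8, 9) + 29) + 38*4294) + 387034) = (-59447 - 333369)/((-119822 + 2/89477)*((195*0 + 29) + 38*4294) + 387034) = -392816/(-10721313092*((0 + 29) + 163172)/89477 + 387034) = -392816/(-10721313092*(29 + 163172)/89477 + 387034) = -392816/(-10721313092/89477*163201 + 387034) = -392816/(-1749729017927492/89477 + 387034) = -392816/(-1749694387286274/89477) = -392816*(-89477/1749694387286274) = 17573998616/874847193643137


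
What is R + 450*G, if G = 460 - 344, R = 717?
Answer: 52917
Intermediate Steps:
G = 116
R + 450*G = 717 + 450*116 = 717 + 52200 = 52917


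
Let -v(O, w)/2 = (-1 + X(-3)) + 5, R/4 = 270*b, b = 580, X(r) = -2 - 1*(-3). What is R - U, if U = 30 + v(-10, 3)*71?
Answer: 627080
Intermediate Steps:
X(r) = 1 (X(r) = -2 + 3 = 1)
R = 626400 (R = 4*(270*580) = 4*156600 = 626400)
v(O, w) = -10 (v(O, w) = -2*((-1 + 1) + 5) = -2*(0 + 5) = -2*5 = -10)
U = -680 (U = 30 - 10*71 = 30 - 710 = -680)
R - U = 626400 - 1*(-680) = 626400 + 680 = 627080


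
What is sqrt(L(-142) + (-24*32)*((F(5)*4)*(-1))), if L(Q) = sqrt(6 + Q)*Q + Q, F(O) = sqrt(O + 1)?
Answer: sqrt(-142 + 3072*sqrt(6) - 284*I*sqrt(34)) ≈ 86.455 - 9.5771*I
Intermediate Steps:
F(O) = sqrt(1 + O)
L(Q) = Q + Q*sqrt(6 + Q) (L(Q) = Q*sqrt(6 + Q) + Q = Q + Q*sqrt(6 + Q))
sqrt(L(-142) + (-24*32)*((F(5)*4)*(-1))) = sqrt(-142*(1 + sqrt(6 - 142)) + (-24*32)*((sqrt(1 + 5)*4)*(-1))) = sqrt(-142*(1 + sqrt(-136)) - 768*sqrt(6)*4*(-1)) = sqrt(-142*(1 + 2*I*sqrt(34)) - 768*4*sqrt(6)*(-1)) = sqrt((-142 - 284*I*sqrt(34)) - (-3072)*sqrt(6)) = sqrt((-142 - 284*I*sqrt(34)) + 3072*sqrt(6)) = sqrt(-142 + 3072*sqrt(6) - 284*I*sqrt(34))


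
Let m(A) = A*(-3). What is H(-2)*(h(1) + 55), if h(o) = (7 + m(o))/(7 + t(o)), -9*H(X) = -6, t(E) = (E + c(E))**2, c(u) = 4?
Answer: 147/4 ≈ 36.750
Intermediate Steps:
t(E) = (4 + E)**2 (t(E) = (E + 4)**2 = (4 + E)**2)
m(A) = -3*A
H(X) = 2/3 (H(X) = -1/9*(-6) = 2/3)
h(o) = (7 - 3*o)/(7 + (4 + o)**2)
H(-2)*(h(1) + 55) = 2*((7 - 3*1)/(7 + (4 + 1)**2) + 55)/3 = 2*((7 - 3)/(7 + 5**2) + 55)/3 = 2*(4/(7 + 25) + 55)/3 = 2*(4/32 + 55)/3 = 2*((1/32)*4 + 55)/3 = 2*(1/8 + 55)/3 = (2/3)*(441/8) = 147/4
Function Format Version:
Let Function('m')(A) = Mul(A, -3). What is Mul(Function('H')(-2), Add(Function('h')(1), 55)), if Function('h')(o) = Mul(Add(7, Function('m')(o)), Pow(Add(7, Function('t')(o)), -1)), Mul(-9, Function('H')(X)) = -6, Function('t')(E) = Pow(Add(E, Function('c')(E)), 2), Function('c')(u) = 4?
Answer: Rational(147, 4) ≈ 36.750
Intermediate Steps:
Function('t')(E) = Pow(Add(4, E), 2) (Function('t')(E) = Pow(Add(E, 4), 2) = Pow(Add(4, E), 2))
Function('m')(A) = Mul(-3, A)
Function('H')(X) = Rational(2, 3) (Function('H')(X) = Mul(Rational(-1, 9), -6) = Rational(2, 3))
Function('h')(o) = Mul(Pow(Add(7, Pow(Add(4, o), 2)), -1), Add(7, Mul(-3, o))) (Function('h')(o) = Mul(Add(7, Mul(-3, o)), Pow(Add(7, Pow(Add(4, o), 2)), -1)) = Mul(Pow(Add(7, Pow(Add(4, o), 2)), -1), Add(7, Mul(-3, o))))
Mul(Function('H')(-2), Add(Function('h')(1), 55)) = Mul(Rational(2, 3), Add(Mul(Pow(Add(7, Pow(Add(4, 1), 2)), -1), Add(7, Mul(-3, 1))), 55)) = Mul(Rational(2, 3), Add(Mul(Pow(Add(7, Pow(5, 2)), -1), Add(7, -3)), 55)) = Mul(Rational(2, 3), Add(Mul(Pow(Add(7, 25), -1), 4), 55)) = Mul(Rational(2, 3), Add(Mul(Pow(32, -1), 4), 55)) = Mul(Rational(2, 3), Add(Mul(Rational(1, 32), 4), 55)) = Mul(Rational(2, 3), Add(Rational(1, 8), 55)) = Mul(Rational(2, 3), Rational(441, 8)) = Rational(147, 4)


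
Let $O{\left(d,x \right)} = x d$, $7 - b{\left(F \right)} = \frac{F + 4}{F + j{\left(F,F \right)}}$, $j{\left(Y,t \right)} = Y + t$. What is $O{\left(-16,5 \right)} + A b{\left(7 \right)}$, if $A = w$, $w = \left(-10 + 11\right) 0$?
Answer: $-80$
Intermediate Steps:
$w = 0$ ($w = 1 \cdot 0 = 0$)
$A = 0$
$b{\left(F \right)} = 7 - \frac{4 + F}{3 F}$ ($b{\left(F \right)} = 7 - \frac{F + 4}{F + \left(F + F\right)} = 7 - \frac{4 + F}{F + 2 F} = 7 - \frac{4 + F}{3 F}$)
$O{\left(d,x \right)} = d x$
$O{\left(-16,5 \right)} + A b{\left(7 \right)} = \left(-16\right) 5 + 0 \frac{4 \left(-1 + 5 \cdot 7\right)}{3 \cdot 7} = -80 + 0 \cdot \frac{4}{3} \cdot \frac{1}{7} \left(-1 + 35\right) = -80 + 0 \cdot \frac{4}{3} \cdot \frac{1}{7} \cdot 34 = -80 + 0 \cdot \frac{136}{21} = -80 + 0 = -80$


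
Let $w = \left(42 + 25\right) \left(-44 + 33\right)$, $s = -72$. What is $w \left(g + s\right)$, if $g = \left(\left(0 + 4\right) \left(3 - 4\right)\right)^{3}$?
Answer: $100232$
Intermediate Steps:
$g = -64$ ($g = \left(4 \left(-1\right)\right)^{3} = \left(-4\right)^{3} = -64$)
$w = -737$ ($w = 67 \left(-11\right) = -737$)
$w \left(g + s\right) = - 737 \left(-64 - 72\right) = \left(-737\right) \left(-136\right) = 100232$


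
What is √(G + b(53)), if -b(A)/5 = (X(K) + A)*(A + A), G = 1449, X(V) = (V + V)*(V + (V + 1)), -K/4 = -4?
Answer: I*√586321 ≈ 765.72*I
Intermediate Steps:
K = 16 (K = -4*(-4) = 16)
X(V) = 2*V*(1 + 2*V) (X(V) = (2*V)*(V + (1 + V)) = (2*V)*(1 + 2*V) = 2*V*(1 + 2*V))
b(A) = -10*A*(1056 + A) (b(A) = -5*(2*16*(1 + 2*16) + A)*(A + A) = -5*(2*16*(1 + 32) + A)*2*A = -5*(2*16*33 + A)*2*A = -5*(1056 + A)*2*A = -10*A*(1056 + A))
√(G + b(53)) = √(1449 - 10*53*(1056 + 53)) = √(1449 - 10*53*1109) = √(1449 - 587770) = √(-586321) = I*√586321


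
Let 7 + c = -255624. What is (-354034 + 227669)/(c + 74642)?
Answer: 126365/180989 ≈ 0.69819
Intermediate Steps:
c = -255631 (c = -7 - 255624 = -255631)
(-354034 + 227669)/(c + 74642) = (-354034 + 227669)/(-255631 + 74642) = -126365/(-180989) = -126365*(-1/180989) = 126365/180989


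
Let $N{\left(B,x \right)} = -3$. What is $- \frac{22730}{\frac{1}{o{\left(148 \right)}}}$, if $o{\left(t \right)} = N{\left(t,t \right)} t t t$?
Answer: $221057796480$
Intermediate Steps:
$o{\left(t \right)} = - 3 t^{3}$ ($o{\left(t \right)} = - 3 t t t = - 3 t t^{2} = - 3 t^{3}$)
$- \frac{22730}{\frac{1}{o{\left(148 \right)}}} = - \frac{22730}{\frac{1}{\left(-3\right) 148^{3}}} = - \frac{22730}{\frac{1}{\left(-3\right) 3241792}} = - \frac{22730}{\frac{1}{-9725376}} = - \frac{22730}{- \frac{1}{9725376}} = \left(-22730\right) \left(-9725376\right) = 221057796480$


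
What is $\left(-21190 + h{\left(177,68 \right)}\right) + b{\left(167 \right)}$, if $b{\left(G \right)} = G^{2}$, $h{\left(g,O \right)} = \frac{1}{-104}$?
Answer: $\frac{696695}{104} \approx 6699.0$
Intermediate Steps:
$h{\left(g,O \right)} = - \frac{1}{104}$
$\left(-21190 + h{\left(177,68 \right)}\right) + b{\left(167 \right)} = \left(-21190 - \frac{1}{104}\right) + 167^{2} = - \frac{2203761}{104} + 27889 = \frac{696695}{104}$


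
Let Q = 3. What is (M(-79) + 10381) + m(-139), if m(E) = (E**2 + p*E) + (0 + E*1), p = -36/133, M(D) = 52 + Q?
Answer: 3944198/133 ≈ 29656.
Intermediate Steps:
M(D) = 55 (M(D) = 52 + 3 = 55)
p = -36/133 (p = -36*1/133 = -36/133 ≈ -0.27068)
m(E) = E**2 + 97*E/133 (m(E) = (E**2 - 36*E/133) + (0 + E*1) = (E**2 - 36*E/133) + (0 + E) = (E**2 - 36*E/133) + E = E**2 + 97*E/133)
(M(-79) + 10381) + m(-139) = (55 + 10381) + (1/133)*(-139)*(97 + 133*(-139)) = 10436 + (1/133)*(-139)*(97 - 18487) = 10436 + (1/133)*(-139)*(-18390) = 10436 + 2556210/133 = 3944198/133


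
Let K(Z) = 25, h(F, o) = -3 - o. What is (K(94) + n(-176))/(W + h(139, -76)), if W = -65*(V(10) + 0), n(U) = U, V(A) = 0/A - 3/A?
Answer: -302/185 ≈ -1.6324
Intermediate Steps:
V(A) = -3/A (V(A) = 0 - 3/A = -3/A)
W = 39/2 (W = -65*(-3/10 + 0) = -65*(-3/10) = 39/2 ≈ 19.500)
(K(94) + n(-176))/(W + h(139, -76)) = (25 - 176)/(39/2 + (-3 - 1*(-76))) = -151/(39/2 + (-3 + 76)) = -151/(39/2 + 73) = -151/185/2 = -151*2/185 = -302/185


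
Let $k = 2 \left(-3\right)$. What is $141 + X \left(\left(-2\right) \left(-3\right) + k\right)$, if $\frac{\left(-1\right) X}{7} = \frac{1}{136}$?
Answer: $141$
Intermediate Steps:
$X = - \frac{7}{136} \approx -0.051471$
$k = -6$
$141 + X \left(\left(-2\right) \left(-3\right) + k\right) = 141 - \frac{7 \left(\left(-2\right) \left(-3\right) - 6\right)}{136} = 141 - \frac{7 \left(6 - 6\right)}{136} = 141 - 0 = 141 + 0 = 141$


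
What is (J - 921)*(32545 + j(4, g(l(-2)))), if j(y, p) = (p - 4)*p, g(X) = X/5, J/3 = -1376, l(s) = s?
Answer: -4108214781/25 ≈ -1.6433e+8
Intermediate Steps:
J = -4128 (J = 3*(-1376) = -4128)
g(X) = X/5 (g(X) = X*(⅕) = X/5)
j(y, p) = p*(-4 + p) (j(y, p) = (-4 + p)*p = p*(-4 + p))
(J - 921)*(32545 + j(4, g(l(-2)))) = (-4128 - 921)*(32545 + ((⅕)*(-2))*(-4 + (⅕)*(-2))) = -5049*(32545 - 2*(-4 - ⅖)/5) = -5049*(32545 - ⅖*(-22/5)) = -5049*(32545 + 44/25) = -5049*813669/25 = -4108214781/25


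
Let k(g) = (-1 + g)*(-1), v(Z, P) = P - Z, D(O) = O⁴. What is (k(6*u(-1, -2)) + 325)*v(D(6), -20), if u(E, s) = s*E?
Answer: -413224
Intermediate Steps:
u(E, s) = E*s
k(g) = 1 - g
(k(6*u(-1, -2)) + 325)*v(D(6), -20) = ((1 - 6*(-1*(-2))) + 325)*(-20 - 1*6⁴) = ((1 - 6*2) + 325)*(-20 - 1*1296) = ((1 - 1*12) + 325)*(-20 - 1296) = ((1 - 12) + 325)*(-1316) = (-11 + 325)*(-1316) = 314*(-1316) = -413224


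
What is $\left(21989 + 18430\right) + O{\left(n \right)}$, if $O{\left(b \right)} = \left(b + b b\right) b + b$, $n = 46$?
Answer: $139917$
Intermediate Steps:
$O{\left(b \right)} = b + b \left(b + b^{2}\right)$ ($O{\left(b \right)} = \left(b + b^{2}\right) b + b = b \left(b + b^{2}\right) + b = b + b \left(b + b^{2}\right)$)
$\left(21989 + 18430\right) + O{\left(n \right)} = \left(21989 + 18430\right) + 46 \left(1 + 46 + 46^{2}\right) = 40419 + 46 \left(1 + 46 + 2116\right) = 40419 + 46 \cdot 2163 = 40419 + 99498 = 139917$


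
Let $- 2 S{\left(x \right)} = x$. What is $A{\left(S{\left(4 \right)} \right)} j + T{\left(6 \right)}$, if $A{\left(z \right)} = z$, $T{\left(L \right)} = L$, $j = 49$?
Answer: $-92$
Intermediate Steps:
$S{\left(x \right)} = - \frac{x}{2}$
$A{\left(S{\left(4 \right)} \right)} j + T{\left(6 \right)} = \left(- \frac{1}{2}\right) 4 \cdot 49 + 6 = \left(-2\right) 49 + 6 = -98 + 6 = -92$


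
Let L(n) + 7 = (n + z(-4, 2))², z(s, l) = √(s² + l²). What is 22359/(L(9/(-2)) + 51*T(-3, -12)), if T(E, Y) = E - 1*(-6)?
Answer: 459516/3649 + 222048*√5/18245 ≈ 153.14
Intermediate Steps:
T(E, Y) = 6 + E (T(E, Y) = E + 6 = 6 + E)
z(s, l) = √(l² + s²)
L(n) = -7 + (n + 2*√5)² (L(n) = -7 + (n + √(2² + (-4)²))² = -7 + (n + √(4 + 16))² = -7 + (n + √20)² = -7 + (n + 2*√5)²)
22359/(L(9/(-2)) + 51*T(-3, -12)) = 22359/((-7 + (9/(-2) + 2*√5)²) + 51*(6 - 3)) = 22359/((-7 + (9*(-½) + 2*√5)²) + 51*3) = 22359/((-7 + (-9/2 + 2*√5)²) + 153) = 22359/(146 + (-9/2 + 2*√5)²)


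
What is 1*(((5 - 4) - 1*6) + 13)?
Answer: 8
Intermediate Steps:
1*(((5 - 4) - 1*6) + 13) = 1*((1 - 6) + 13) = 1*(-5 + 13) = 1*8 = 8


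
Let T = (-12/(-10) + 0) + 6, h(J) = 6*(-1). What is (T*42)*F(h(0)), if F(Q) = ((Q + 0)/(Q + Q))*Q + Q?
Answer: -13608/5 ≈ -2721.6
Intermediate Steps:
h(J) = -6
T = 36/5 (T = (-12*(-⅒) + 0) + 6 = (6/5 + 0) + 6 = 6/5 + 6 = 36/5 ≈ 7.2000)
F(Q) = 3*Q/2 (F(Q) = (Q/((2*Q)))*Q + Q = (Q*(1/(2*Q)))*Q + Q = Q/2 + Q = 3*Q/2)
(T*42)*F(h(0)) = ((36/5)*42)*((3/2)*(-6)) = (1512/5)*(-9) = -13608/5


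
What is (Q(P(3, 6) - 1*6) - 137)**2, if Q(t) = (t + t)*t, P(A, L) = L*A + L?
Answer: 261121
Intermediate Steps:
P(A, L) = L + A*L (P(A, L) = A*L + L = L + A*L)
Q(t) = 2*t**2 (Q(t) = (2*t)*t = 2*t**2)
(Q(P(3, 6) - 1*6) - 137)**2 = (2*(6*(1 + 3) - 1*6)**2 - 137)**2 = (2*(6*4 - 6)**2 - 137)**2 = (2*(24 - 6)**2 - 137)**2 = (2*18**2 - 137)**2 = (2*324 - 137)**2 = (648 - 137)**2 = 511**2 = 261121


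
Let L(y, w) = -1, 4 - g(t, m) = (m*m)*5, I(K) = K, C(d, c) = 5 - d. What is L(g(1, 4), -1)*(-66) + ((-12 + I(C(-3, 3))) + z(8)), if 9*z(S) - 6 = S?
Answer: 572/9 ≈ 63.556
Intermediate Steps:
z(S) = ⅔ + S/9
g(t, m) = 4 - 5*m² (g(t, m) = 4 - m*m*5 = 4 - m²*5 = 4 - 5*m²)
L(g(1, 4), -1)*(-66) + ((-12 + I(C(-3, 3))) + z(8)) = -1*(-66) + ((-12 + (5 - 1*(-3))) + (⅔ + (⅑)*8)) = 66 + ((-12 + (5 + 3)) + (⅔ + 8/9)) = 66 + ((-12 + 8) + 14/9) = 66 + (-4 + 14/9) = 66 - 22/9 = 572/9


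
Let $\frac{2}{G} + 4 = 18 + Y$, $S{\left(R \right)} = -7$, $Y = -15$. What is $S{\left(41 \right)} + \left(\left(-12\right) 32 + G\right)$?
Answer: $-393$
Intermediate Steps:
$G = -2$ ($G = \frac{2}{-4 + \left(18 - 15\right)} = \frac{2}{-4 + 3} = \frac{2}{-1} = 2 \left(-1\right) = -2$)
$S{\left(41 \right)} + \left(\left(-12\right) 32 + G\right) = -7 - 386 = -393$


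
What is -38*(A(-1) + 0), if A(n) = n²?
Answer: -38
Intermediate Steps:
-38*(A(-1) + 0) = -38*((-1)² + 0) = -38*(1 + 0) = -38*1 = -38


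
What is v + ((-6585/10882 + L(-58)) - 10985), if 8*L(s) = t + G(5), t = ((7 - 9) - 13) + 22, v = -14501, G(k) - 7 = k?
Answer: -1109277569/43528 ≈ -25484.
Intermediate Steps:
G(k) = 7 + k
t = 7 (t = (-2 - 13) + 22 = -15 + 22 = 7)
L(s) = 19/8 (L(s) = (7 + (7 + 5))/8 = (7 + 12)/8 = (⅛)*19 = 19/8)
v + ((-6585/10882 + L(-58)) - 10985) = -14501 + ((-6585/10882 + 19/8) - 10985) = -14501 + (77039/43528 - 10985) = -14501 - 478078041/43528 = -1109277569/43528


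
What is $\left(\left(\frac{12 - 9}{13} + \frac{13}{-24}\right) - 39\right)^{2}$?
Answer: $\frac{150430225}{97344} \approx 1545.3$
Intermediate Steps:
$\left(\left(\frac{12 - 9}{13} + \frac{13}{-24}\right) - 39\right)^{2} = \left(\left(3 \cdot \frac{1}{13} + 13 \left(- \frac{1}{24}\right)\right) - 39\right)^{2} = \left(\left(\frac{3}{13} - \frac{13}{24}\right) - 39\right)^{2} = \left(- \frac{97}{312} - 39\right)^{2} = \left(- \frac{12265}{312}\right)^{2} = \frac{150430225}{97344}$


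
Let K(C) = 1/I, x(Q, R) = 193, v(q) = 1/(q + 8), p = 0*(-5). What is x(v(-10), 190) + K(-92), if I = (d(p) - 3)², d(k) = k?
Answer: 1738/9 ≈ 193.11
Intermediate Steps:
p = 0
I = 9 (I = (0 - 3)² = (-3)² = 9)
v(q) = 1/(8 + q)
K(C) = ⅑ (K(C) = 1/9 = ⅑)
x(v(-10), 190) + K(-92) = 193 + ⅑ = 1738/9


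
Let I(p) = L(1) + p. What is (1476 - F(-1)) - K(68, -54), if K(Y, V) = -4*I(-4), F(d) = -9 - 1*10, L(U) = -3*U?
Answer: 1467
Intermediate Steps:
I(p) = -3 + p (I(p) = -3*1 + p = -3 + p)
F(d) = -19 (F(d) = -9 - 10 = -19)
K(Y, V) = 28 (K(Y, V) = -4*(-3 - 4) = -4*(-7) = 28)
(1476 - F(-1)) - K(68, -54) = (1476 - 1*(-19)) - 1*28 = (1476 + 19) - 28 = 1495 - 28 = 1467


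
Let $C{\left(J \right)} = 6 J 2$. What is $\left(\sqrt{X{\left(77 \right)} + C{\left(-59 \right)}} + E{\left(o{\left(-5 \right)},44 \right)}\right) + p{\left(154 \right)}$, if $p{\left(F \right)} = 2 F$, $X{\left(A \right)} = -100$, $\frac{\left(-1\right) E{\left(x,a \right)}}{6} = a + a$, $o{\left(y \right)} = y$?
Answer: $-220 + 2 i \sqrt{202} \approx -220.0 + 28.425 i$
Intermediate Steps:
$E{\left(x,a \right)} = - 12 a$ ($E{\left(x,a \right)} = - 6 \left(a + a\right) = - 6 \cdot 2 a = - 12 a$)
$C{\left(J \right)} = 12 J$
$\left(\sqrt{X{\left(77 \right)} + C{\left(-59 \right)}} + E{\left(o{\left(-5 \right)},44 \right)}\right) + p{\left(154 \right)} = \left(\sqrt{-100 + 12 \left(-59\right)} - 528\right) + 2 \cdot 154 = \left(\sqrt{-100 - 708} - 528\right) + 308 = \left(\sqrt{-808} - 528\right) + 308 = \left(2 i \sqrt{202} - 528\right) + 308 = \left(-528 + 2 i \sqrt{202}\right) + 308 = -220 + 2 i \sqrt{202}$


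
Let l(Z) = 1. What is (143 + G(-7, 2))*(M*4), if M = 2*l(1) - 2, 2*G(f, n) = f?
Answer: 0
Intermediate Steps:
G(f, n) = f/2
M = 0 (M = 2*1 - 2 = 2 - 2 = 0)
(143 + G(-7, 2))*(M*4) = (143 + (1/2)*(-7))*(0*4) = (143 - 7/2)*0 = (279/2)*0 = 0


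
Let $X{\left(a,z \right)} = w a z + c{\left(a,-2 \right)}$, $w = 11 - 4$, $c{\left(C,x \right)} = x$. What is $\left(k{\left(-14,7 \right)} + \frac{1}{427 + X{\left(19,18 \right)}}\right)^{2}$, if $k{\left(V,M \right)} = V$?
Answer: $\frac{1557486225}{7946761} \approx 195.99$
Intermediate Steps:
$w = 7$
$X{\left(a,z \right)} = -2 + 7 a z$ ($X{\left(a,z \right)} = 7 a z - 2 = -2 + 7 a z$)
$\left(k{\left(-14,7 \right)} + \frac{1}{427 + X{\left(19,18 \right)}}\right)^{2} = \left(-14 + \frac{1}{427 - \left(2 - 2394\right)}\right)^{2} = \left(-14 + \frac{1}{427 + \left(-2 + 2394\right)}\right)^{2} = \left(-14 + \frac{1}{427 + 2392}\right)^{2} = \left(-14 + \frac{1}{2819}\right)^{2} = \left(- \frac{39465}{2819}\right)^{2} = \frac{1557486225}{7946761}$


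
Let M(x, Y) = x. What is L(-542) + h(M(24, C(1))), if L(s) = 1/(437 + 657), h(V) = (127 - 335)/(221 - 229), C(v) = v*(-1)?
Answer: 28445/1094 ≈ 26.001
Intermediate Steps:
C(v) = -v
h(V) = 26 (h(V) = -208/(-8) = -208*(-⅛) = 26)
L(s) = 1/1094
L(-542) + h(M(24, C(1))) = 1/1094 + 26 = 28445/1094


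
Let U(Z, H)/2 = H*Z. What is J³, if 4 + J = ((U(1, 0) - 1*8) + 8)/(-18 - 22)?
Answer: -64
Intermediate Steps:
U(Z, H) = 2*H*Z (U(Z, H) = 2*(H*Z) = 2*H*Z)
J = -4 (J = -4 + ((2*0*1 - 1*8) + 8)/(-18 - 22) = -4 + ((0 - 8) + 8)/(-40) = -4 + (-8 + 8)*(-1/40) = -4 + 0*(-1/40) = -4 + 0 = -4)
J³ = (-4)³ = -64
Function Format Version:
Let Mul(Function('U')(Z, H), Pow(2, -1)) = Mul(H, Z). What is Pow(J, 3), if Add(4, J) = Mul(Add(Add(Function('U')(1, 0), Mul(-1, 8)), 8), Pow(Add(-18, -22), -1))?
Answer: -64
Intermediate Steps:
Function('U')(Z, H) = Mul(2, H, Z) (Function('U')(Z, H) = Mul(2, Mul(H, Z)) = Mul(2, H, Z))
J = -4 (J = Add(-4, Mul(Add(Add(Mul(2, 0, 1), Mul(-1, 8)), 8), Pow(Add(-18, -22), -1))) = Add(-4, Mul(Add(Add(0, -8), 8), Pow(-40, -1))) = Add(-4, Mul(Add(-8, 8), Rational(-1, 40))) = Add(-4, Mul(0, Rational(-1, 40))) = Add(-4, 0) = -4)
Pow(J, 3) = Pow(-4, 3) = -64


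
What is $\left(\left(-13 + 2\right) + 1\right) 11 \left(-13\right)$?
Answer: $1430$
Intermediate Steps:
$\left(\left(-13 + 2\right) + 1\right) 11 \left(-13\right) = \left(-11 + 1\right) 11 \left(-13\right) = \left(-10\right) 11 \left(-13\right) = \left(-110\right) \left(-13\right) = 1430$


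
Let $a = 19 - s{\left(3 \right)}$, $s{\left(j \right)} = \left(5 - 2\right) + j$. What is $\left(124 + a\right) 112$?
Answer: $15344$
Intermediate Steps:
$s{\left(j \right)} = 3 + j$
$a = 13$ ($a = 19 - \left(3 + 3\right) = 19 - 6 = 13$)
$\left(124 + a\right) 112 = \left(124 + 13\right) 112 = 137 \cdot 112 = 15344$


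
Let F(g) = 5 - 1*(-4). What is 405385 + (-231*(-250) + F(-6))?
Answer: 463144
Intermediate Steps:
F(g) = 9 (F(g) = 5 + 4 = 9)
405385 + (-231*(-250) + F(-6)) = 405385 + (-231*(-250) + 9) = 405385 + (57750 + 9) = 405385 + 57759 = 463144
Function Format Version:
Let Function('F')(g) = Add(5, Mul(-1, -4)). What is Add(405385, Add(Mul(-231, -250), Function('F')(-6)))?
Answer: 463144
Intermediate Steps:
Function('F')(g) = 9 (Function('F')(g) = Add(5, 4) = 9)
Add(405385, Add(Mul(-231, -250), Function('F')(-6))) = Add(405385, Add(Mul(-231, -250), 9)) = Add(405385, Add(57750, 9)) = Add(405385, 57759) = 463144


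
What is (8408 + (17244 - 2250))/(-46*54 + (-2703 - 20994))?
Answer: -23402/26181 ≈ -0.89385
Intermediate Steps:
(8408 + (17244 - 2250))/(-46*54 + (-2703 - 20994)) = (8408 + 14994)/(-2484 - 23697) = 23402/(-26181) = 23402*(-1/26181) = -23402/26181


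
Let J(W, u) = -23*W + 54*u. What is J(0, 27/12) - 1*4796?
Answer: -9349/2 ≈ -4674.5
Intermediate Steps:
J(0, 27/12) - 1*4796 = (-23*0 + 54*(27/12)) - 1*4796 = (0 + 54*(27*(1/12))) - 4796 = (0 + 54*(9/4)) - 4796 = (0 + 243/2) - 4796 = 243/2 - 4796 = -9349/2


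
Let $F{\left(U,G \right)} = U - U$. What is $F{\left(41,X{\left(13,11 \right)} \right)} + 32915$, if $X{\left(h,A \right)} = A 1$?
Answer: $32915$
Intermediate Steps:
$X{\left(h,A \right)} = A$
$F{\left(U,G \right)} = 0$
$F{\left(41,X{\left(13,11 \right)} \right)} + 32915 = 0 + 32915 = 32915$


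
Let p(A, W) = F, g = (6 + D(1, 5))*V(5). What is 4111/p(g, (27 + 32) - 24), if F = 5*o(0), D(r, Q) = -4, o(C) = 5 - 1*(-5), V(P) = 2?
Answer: 4111/50 ≈ 82.220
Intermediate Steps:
o(C) = 10 (o(C) = 5 + 5 = 10)
g = 4 (g = (6 - 4)*2 = 2*2 = 4)
F = 50 (F = 5*10 = 50)
p(A, W) = 50
4111/p(g, (27 + 32) - 24) = 4111/50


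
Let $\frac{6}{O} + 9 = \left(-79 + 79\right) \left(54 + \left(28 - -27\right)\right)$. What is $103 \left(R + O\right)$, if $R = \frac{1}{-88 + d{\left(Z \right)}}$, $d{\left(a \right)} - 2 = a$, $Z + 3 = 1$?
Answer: $- \frac{18437}{264} \approx -69.837$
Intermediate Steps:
$Z = -2$ ($Z = -3 + 1 = -2$)
$d{\left(a \right)} = 2 + a$
$O = - \frac{2}{3}$ ($O = \frac{6}{-9 + \left(-79 + 79\right) \left(54 + \left(28 - -27\right)\right)} = \frac{6}{-9 + 0 \left(54 + \left(28 + 27\right)\right)} = \frac{6}{-9 + 0 \left(54 + 55\right)} = \frac{6}{-9 + 0 \cdot 109} = \frac{6}{-9 + 0} = \frac{6}{-9} = 6 \left(- \frac{1}{9}\right) = - \frac{2}{3} \approx -0.66667$)
$R = - \frac{1}{88}$ ($R = \frac{1}{-88 + \left(2 - 2\right)} = \frac{1}{-88 + 0} = \frac{1}{-88} = - \frac{1}{88} \approx -0.011364$)
$103 \left(R + O\right) = 103 \left(- \frac{1}{88} - \frac{2}{3}\right) = 103 \left(- \frac{179}{264}\right) = - \frac{18437}{264}$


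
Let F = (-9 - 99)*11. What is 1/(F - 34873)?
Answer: -1/36061 ≈ -2.7731e-5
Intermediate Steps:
F = -1188 (F = -108*11 = -1188)
1/(F - 34873) = 1/(-1188 - 34873) = 1/(-36061) = -1/36061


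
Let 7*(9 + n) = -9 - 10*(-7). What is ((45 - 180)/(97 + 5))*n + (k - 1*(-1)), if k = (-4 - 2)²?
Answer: 4448/119 ≈ 37.378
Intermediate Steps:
k = 36 (k = (-6)² = 36)
n = -2/7 (n = -9 + (-9 - 10*(-7))/7 = -9 + (-9 + 70)/7 = -9 + (⅐)*61 = -9 + 61/7 = -2/7 ≈ -0.28571)
((45 - 180)/(97 + 5))*n + (k - 1*(-1)) = ((45 - 180)/(97 + 5))*(-2/7) + (36 - 1*(-1)) = -135/102*(-2/7) + (36 + 1) = -135*1/102*(-2/7) + 37 = -45/34*(-2/7) + 37 = 45/119 + 37 = 4448/119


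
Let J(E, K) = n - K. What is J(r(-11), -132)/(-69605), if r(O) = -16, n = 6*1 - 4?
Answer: -134/69605 ≈ -0.0019251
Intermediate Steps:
n = 2 (n = 6 - 4 = 2)
J(E, K) = 2 - K
J(r(-11), -132)/(-69605) = (2 - 1*(-132))/(-69605) = (2 + 132)*(-1/69605) = 134*(-1/69605) = -134/69605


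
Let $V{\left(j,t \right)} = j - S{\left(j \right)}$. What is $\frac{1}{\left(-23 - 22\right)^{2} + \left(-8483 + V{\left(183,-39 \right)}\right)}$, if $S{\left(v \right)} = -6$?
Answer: $- \frac{1}{6269} \approx -0.00015952$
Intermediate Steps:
$V{\left(j,t \right)} = 6 + j$ ($V{\left(j,t \right)} = j - -6 = j + 6 = 6 + j$)
$\frac{1}{\left(-23 - 22\right)^{2} + \left(-8483 + V{\left(183,-39 \right)}\right)} = \frac{1}{\left(-23 - 22\right)^{2} + \left(-8483 + \left(6 + 183\right)\right)} = \frac{1}{\left(-45\right)^{2} + \left(-8483 + 189\right)} = \frac{1}{2025 - 8294} = \frac{1}{-6269} = - \frac{1}{6269}$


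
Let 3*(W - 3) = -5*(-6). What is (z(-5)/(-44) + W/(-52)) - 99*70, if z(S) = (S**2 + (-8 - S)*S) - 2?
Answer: -304969/44 ≈ -6931.1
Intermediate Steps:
z(S) = -2 + S**2 + S*(-8 - S) (z(S) = (S**2 + S*(-8 - S)) - 2 = -2 + S**2 + S*(-8 - S))
W = 13 (W = 3 + (-5*(-6))/3 = 3 + (1/3)*30 = 3 + 10 = 13)
(z(-5)/(-44) + W/(-52)) - 99*70 = ((-2 - 8*(-5))/(-44) + 13/(-52)) - 99*70 = ((-2 + 40)*(-1/44) + 13*(-1/52)) - 6930 = (38*(-1/44) - 1/4) - 6930 = (-19/22 - 1/4) - 6930 = -49/44 - 6930 = -304969/44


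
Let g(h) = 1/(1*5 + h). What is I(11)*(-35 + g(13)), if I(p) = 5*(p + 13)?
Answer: -12580/3 ≈ -4193.3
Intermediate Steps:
g(h) = 1/(5 + h)
I(p) = 65 + 5*p (I(p) = 5*(13 + p) = 65 + 5*p)
I(11)*(-35 + g(13)) = (65 + 5*11)*(-35 + 1/(5 + 13)) = (65 + 55)*(-35 + 1/18) = 120*(-35 + 1/18) = 120*(-629/18) = -12580/3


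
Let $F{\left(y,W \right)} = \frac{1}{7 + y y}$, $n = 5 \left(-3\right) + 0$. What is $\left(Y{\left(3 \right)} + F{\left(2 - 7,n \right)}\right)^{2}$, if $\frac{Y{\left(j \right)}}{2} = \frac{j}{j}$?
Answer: $\frac{4225}{1024} \approx 4.126$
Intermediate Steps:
$Y{\left(j \right)} = 2$ ($Y{\left(j \right)} = 2 \frac{j}{j} = 2 \cdot 1 = 2$)
$n = -15$ ($n = -15 + 0 = -15$)
$F{\left(y,W \right)} = \frac{1}{7 + y^{2}}$
$\left(Y{\left(3 \right)} + F{\left(2 - 7,n \right)}\right)^{2} = \left(2 + \frac{1}{7 + \left(2 - 7\right)^{2}}\right)^{2} = \left(2 + \frac{1}{7 + \left(-5\right)^{2}}\right)^{2} = \left(2 + \frac{1}{7 + 25}\right)^{2} = \left(2 + \frac{1}{32}\right)^{2} = \left(\frac{65}{32}\right)^{2} = \frac{4225}{1024}$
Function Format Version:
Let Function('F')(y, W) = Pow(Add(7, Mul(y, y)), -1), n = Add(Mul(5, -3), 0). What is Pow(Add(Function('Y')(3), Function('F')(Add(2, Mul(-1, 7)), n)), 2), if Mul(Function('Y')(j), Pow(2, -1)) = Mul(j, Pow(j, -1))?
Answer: Rational(4225, 1024) ≈ 4.1260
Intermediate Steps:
Function('Y')(j) = 2 (Function('Y')(j) = Mul(2, Mul(j, Pow(j, -1))) = Mul(2, 1) = 2)
n = -15 (n = Add(-15, 0) = -15)
Function('F')(y, W) = Pow(Add(7, Pow(y, 2)), -1)
Pow(Add(Function('Y')(3), Function('F')(Add(2, Mul(-1, 7)), n)), 2) = Pow(Add(2, Pow(Add(7, Pow(Add(2, Mul(-1, 7)), 2)), -1)), 2) = Pow(Add(2, Pow(Add(7, Pow(Add(2, -7), 2)), -1)), 2) = Pow(Add(2, Pow(Add(7, Pow(-5, 2)), -1)), 2) = Pow(Add(2, Pow(Add(7, 25), -1)), 2) = Pow(Add(2, Pow(32, -1)), 2) = Pow(Add(2, Rational(1, 32)), 2) = Pow(Rational(65, 32), 2) = Rational(4225, 1024)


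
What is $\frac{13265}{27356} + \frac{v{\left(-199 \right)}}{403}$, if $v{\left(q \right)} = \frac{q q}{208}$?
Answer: $\frac{78401797}{81896048} \approx 0.95733$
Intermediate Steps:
$v{\left(q \right)} = \frac{q^{2}}{208}$ ($v{\left(q \right)} = q^{2} \cdot \frac{1}{208} = \frac{q^{2}}{208}$)
$\frac{13265}{27356} + \frac{v{\left(-199 \right)}}{403} = \frac{13265}{27356} + \frac{\frac{1}{208} \left(-199\right)^{2}}{403} = 13265 \cdot \frac{1}{27356} + \frac{1}{208} \cdot 39601 \cdot \frac{1}{403} = \frac{1895}{3908} + \frac{39601}{208} \cdot \frac{1}{403} = \frac{1895}{3908} + \frac{39601}{83824} = \frac{78401797}{81896048}$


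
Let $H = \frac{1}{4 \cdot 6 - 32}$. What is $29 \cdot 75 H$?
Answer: $- \frac{2175}{8} \approx -271.88$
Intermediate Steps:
$H = - \frac{1}{8}$ ($H = \frac{1}{24 - 32} = \frac{1}{-8} = - \frac{1}{8} \approx -0.125$)
$29 \cdot 75 H = 29 \cdot 75 \left(- \frac{1}{8}\right) = 2175 \left(- \frac{1}{8}\right) = - \frac{2175}{8}$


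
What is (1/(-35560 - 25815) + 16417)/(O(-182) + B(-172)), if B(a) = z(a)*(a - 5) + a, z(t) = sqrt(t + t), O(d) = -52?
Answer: -28212614472/83066091125 + 89172013599*I*sqrt(86)/166132182250 ≈ -0.33964 + 4.9776*I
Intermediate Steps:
z(t) = sqrt(2)*sqrt(t) (z(t) = sqrt(2*t) = sqrt(2)*sqrt(t))
B(a) = a + sqrt(2)*sqrt(a)*(-5 + a) (B(a) = (sqrt(2)*sqrt(a))*(a - 5) + a = (sqrt(2)*sqrt(a))*(-5 + a) + a = sqrt(2)*sqrt(a)*(-5 + a) + a = a + sqrt(2)*sqrt(a)*(-5 + a))
(1/(-35560 - 25815) + 16417)/(O(-182) + B(-172)) = (1/(-35560 - 25815) + 16417)/(-52 + (-172 + sqrt(2)*(-172)**(3/2) - 5*sqrt(2)*sqrt(-172))) = (1/(-61375) + 16417)/(-52 + (-172 + sqrt(2)*(-344*I*sqrt(43)) - 5*sqrt(2)*2*I*sqrt(43))) = (-1/61375 + 16417)/(-52 + (-172 - 344*I*sqrt(86) - 10*I*sqrt(86))) = 1007593374/(61375*(-52 + (-172 - 354*I*sqrt(86)))) = 1007593374/(61375*(-224 - 354*I*sqrt(86)))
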